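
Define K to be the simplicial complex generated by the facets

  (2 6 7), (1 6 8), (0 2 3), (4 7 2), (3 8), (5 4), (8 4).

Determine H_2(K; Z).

H_2 ≅ 0.

K has 9 vertices, 14 edges, 4 triangles.
rank ∂_2 = 4, rank ∂_3 = 0 ⇒ b_2 = 4 − 4 − 0 = 0. So H_2 = 0.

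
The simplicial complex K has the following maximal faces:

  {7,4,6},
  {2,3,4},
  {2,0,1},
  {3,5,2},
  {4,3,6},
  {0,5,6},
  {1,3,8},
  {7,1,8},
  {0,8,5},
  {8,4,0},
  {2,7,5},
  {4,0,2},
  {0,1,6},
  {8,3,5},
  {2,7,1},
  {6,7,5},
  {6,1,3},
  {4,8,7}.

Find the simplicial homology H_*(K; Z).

We work with the vertex ordering 0 < 1 < 2 < 3 < 4 < 5 < 6 < 7 < 8. The simplices of K, each written with vertices in increasing order, are:

  0-simplices (9): [0], [1], [2], [3], [4], [5], [6], [7], [8]
  1-simplices (27): (27 of them)
  2-simplices (18): [0,1,2], [0,1,6], [0,2,4], [0,4,8], [0,5,6], [0,5,8], [1,2,7], [1,3,6], [1,3,8], [1,7,8], [2,3,4], [2,3,5], [2,5,7], [3,4,6], [3,5,8], [4,6,7], [4,7,8], [5,6,7]

giving chain groups C_0 ≅ Z^9, C_1 ≅ Z^27, C_2 ≅ Z^18.

∂_1: C_1 → C_0 sends each edge [p,q] (with p < q) to q − p. For instance
  ∂[7,8] = [8] − [7].
The 9×27 boundary matrix has rank 8 and Smith normal form diag(1,1,1,1,1,1,1,1).

∂_2: C_2 → C_1 maps a triangle to the signed sum of its edges. For instance
  ∂[0,2,4] = [2,4] − [0,4] + [0,2],
  ∂[1,7,8] = [7,8] − [1,8] + [1,7].
This gives a 27×18 integer matrix of rank 17; reducing to Smith normal form yields diagonal entries (1,1,1,1,1,1,1,1,1,1,1,1,1,1,1,1,1).

From H_k ≅ ker(∂_k) / im(∂_{k+1}) we obtain:

  H_0: rank C_0 − rank ∂_1 = 9 − 8 = 1, and the invariant factors of ∂_1 are all 1, so H_0 ≅ Z.
  H_1: rank ker ∂_1 − rank ∂_2 = (27 − 8) − 17 = 2, and the invariant factors of ∂_2 are all 1, so H_1 ≅ Z^2.
  H_2: rank ker ∂_2 − rank ∂_3 = (18 − 17) − 0 = 1, and there is no ∂_3, so H_2 ≅ Z.

(K is a triangulation of the torus T^2.)

H_0 ≅ Z,  H_1 ≅ Z^2,  H_2 ≅ Z.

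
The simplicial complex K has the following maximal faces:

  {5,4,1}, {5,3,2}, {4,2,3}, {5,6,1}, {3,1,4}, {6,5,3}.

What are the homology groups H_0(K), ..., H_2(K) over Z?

Fix the vertex order 1 < 2 < 3 < 4 < 5 < 6 and write every simplex with vertices in increasing order. Then dim K = 2 and the simplices of K are:

  0-simplices (6): [1], [2], [3], [4], [5], [6]
  1-simplices (12): [1,3], [1,4], [1,5], [1,6], [2,3], [2,4], [2,5], [3,4], [3,5], [3,6], [4,5], [5,6]
  2-simplices (6): [1,3,4], [1,4,5], [1,5,6], [2,3,4], [2,3,5], [3,5,6]

so the chain groups are C_0 ≅ Z^6, C_1 ≅ Z^12, C_2 ≅ Z^6.

Boundary ∂_1: C_1 → C_0 sends each edge [p,q] (with p < q) to q − p.
The resulting 6×12 matrix has rank 5, and its Smith normal form has invariant factors (1,1,1,1,1).

The boundary map ∂_2: C_2 → C_1 sends each 2-simplex [p,q,r] to [q,r] − [p,r] + [p,q]. For instance
  ∂[1,5,6] = [5,6] − [1,6] + [1,5],
  ∂[1,4,5] = [4,5] − [1,5] + [1,4].
The 12×6 boundary matrix has rank 6 and Smith normal form diag(1,1,1,1,1,1).

From H_k ≅ ker(∂_k) / im(∂_{k+1}) we obtain:

  H_0: rank C_0 − rank ∂_1 = 6 − 5 = 1, and the invariant factors of ∂_1 are all 1, so H_0 ≅ Z.
  H_1: rank ker ∂_1 − rank ∂_2 = (12 − 5) − 6 = 1, and the invariant factors of ∂_2 are all 1, so H_1 ≅ Z.
  H_2: rank ker ∂_2 − rank ∂_3 = (6 − 6) − 0 = 0, and there is no ∂_3, so H_2 ≅ 0.

H_0 = Z,  H_1 = Z,  H_2 = 0.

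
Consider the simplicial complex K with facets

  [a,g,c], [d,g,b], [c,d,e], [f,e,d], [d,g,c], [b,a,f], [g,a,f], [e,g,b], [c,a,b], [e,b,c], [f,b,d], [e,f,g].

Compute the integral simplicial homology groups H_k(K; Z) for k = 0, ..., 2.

K has 7 vertices, 18 edges, 12 triangles.
rank ∂_0 = 0, rank ∂_1 = 6 ⇒ b_0 = 7 − 0 − 6 = 1; all invariant factors of ∂_1 are 1 so no torsion. So H_0 = Z.
rank ∂_1 = 6, rank ∂_2 = 12 ⇒ b_1 = 18 − 6 − 12 = 0; ∂_2 has invariant factor(s) [2] giving torsion. So H_1 = Z_2.
rank ∂_2 = 12, rank ∂_3 = 0 ⇒ b_2 = 12 − 12 − 0 = 0. So H_2 = 0.

H_0 = Z,  H_1 = Z_2,  H_2 = 0.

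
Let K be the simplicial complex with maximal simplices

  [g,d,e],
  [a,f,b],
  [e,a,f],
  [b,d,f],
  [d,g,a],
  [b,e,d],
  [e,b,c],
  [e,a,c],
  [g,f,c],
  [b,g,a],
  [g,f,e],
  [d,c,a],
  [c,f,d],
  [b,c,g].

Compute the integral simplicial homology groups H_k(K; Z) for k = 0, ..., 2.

Take the total order a < b < c < d < e < f < g on the vertex set. Then K (dimension 2) consists of the simplices:

  0-simplices (7): a, b, c, d, e, f, g
  1-simplices (21): ab, ac, ad, ae, af, ag, bc, bd, be, bf, bg, cd, ce, cf, cg, de, df, dg, ef, eg, fg
  2-simplices (14): abf, abg, acd, ace, adg, aef, bce, bcg, bde, bdf, cdf, cfg, deg, efg

Hence C_0 ≅ Z^7, C_1 ≅ Z^21, C_2 ≅ Z^14.

∂_1: C_1 → C_0 is given by ∂[p,q] = [q] − [p]. For instance
  ∂ce = e − c.
As a 7×21 matrix over Z this has rank 6, with invariant factors (1,1,1,1,1,1).

The boundary map ∂_2: C_2 → C_1 acts by ∂[p,q,r] = [q,r] − [p,r] + [p,q]. For instance
  ∂bde = de − be + bd,
  ∂abf = bf − af + ab.
As a 21×14 matrix over Z this has rank 13, with invariant factors (1,1,1,1,1,1,1,1,1,1,1,1,1).

Now H_k = ker ∂_k / im ∂_{k+1}, so:

  H_0: rank C_0 − rank ∂_1 = 7 − 6 = 1, and the invariant factors of ∂_1 are all 1, so H_0 ≅ Z.
  H_1: rank ker ∂_1 − rank ∂_2 = (21 − 6) − 13 = 2, and the invariant factors of ∂_2 are all 1, so H_1 ≅ Z^2.
  H_2: rank ker ∂_2 − rank ∂_3 = (14 − 13) − 0 = 1, and there is no ∂_3, so H_2 ≅ Z.

H_0 ≅ Z,  H_1 ≅ Z^2,  H_2 ≅ Z.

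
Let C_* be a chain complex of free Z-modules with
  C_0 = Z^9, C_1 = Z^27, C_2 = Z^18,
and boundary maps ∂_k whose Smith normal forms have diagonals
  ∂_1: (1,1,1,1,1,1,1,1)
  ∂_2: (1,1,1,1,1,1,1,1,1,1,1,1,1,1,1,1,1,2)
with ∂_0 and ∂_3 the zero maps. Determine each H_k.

H_0 ≅ Z,  H_1 ≅ Z ⊕ Z/2,  H_2 = 0.

H_0: b_0 = 9 − 0 − 8 = 1; torsion from ∂_1 factors > 1: none. So H_0 ≅ Z.
H_1: b_1 = 27 − 8 − 18 = 1; torsion from ∂_2 factors > 1: [2]. So H_1 ≅ Z ⊕ Z/2.
H_2: b_2 = 18 − 18 − 0 = 0; torsion from ∂_3 factors > 1: none. So H_2 ≅ 0.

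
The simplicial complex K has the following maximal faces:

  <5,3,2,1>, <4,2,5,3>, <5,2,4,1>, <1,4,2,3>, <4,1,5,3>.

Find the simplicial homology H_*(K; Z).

Take the total order 1 < 2 < 3 < 4 < 5 on the vertex set. Then K (dimension 3) consists of the simplices:

  0-simplices (5): [1], [2], [3], [4], [5]
  1-simplices (10): [1,2], [1,3], [1,4], [1,5], [2,3], [2,4], [2,5], [3,4], [3,5], [4,5]
  2-simplices (10): [1,2,3], [1,2,4], [1,2,5], [1,3,4], [1,3,5], [1,4,5], [2,3,4], [2,3,5], [2,4,5], [3,4,5]
  3-simplices (5): [1,2,3,4], [1,2,3,5], [1,2,4,5], [1,3,4,5], [2,3,4,5]

giving chain groups C_0 ≅ Z^5, C_1 ≅ Z^10, C_2 ≅ Z^10, C_3 ≅ Z^5.

Boundary ∂_1: C_1 → C_0 sends each edge [p,q] (with p < q) to q − p. For instance
  ∂[2,3] = [3] − [2].
This gives a 5×10 integer matrix of rank 4; reducing to Smith normal form yields diagonal entries (1,1,1,1).

The boundary map ∂_2: C_2 → C_1 sends each 2-simplex [p,q,r] to [q,r] − [p,r] + [p,q]. For instance
  ∂[1,2,4] = [2,4] − [1,4] + [1,2],
  ∂[1,3,5] = [3,5] − [1,5] + [1,3].
This gives a 10×10 integer matrix of rank 6; reducing to Smith normal form yields diagonal entries (1,1,1,1,1,1).

Boundary ∂_3: C_3 → C_2 sends each 3-simplex σ to the alternating sum Σ_i (−1)^i (σ with its i-th vertex removed). For instance
  ∂[2,3,4,5] = [3,4,5] − [2,4,5] + [2,3,5] − [2,3,4],
  ∂[1,2,4,5] = [2,4,5] − [1,4,5] + [1,2,5] − [1,2,4].
The resulting 10×5 matrix has rank 4, and its Smith normal form has invariant factors (1,1,1,1).

Reading off H_k = ker ∂_k / im ∂_{k+1}:

  H_0: rank C_0 − rank ∂_1 = 5 − 4 = 1, and the invariant factors of ∂_1 are all 1, so H_0 ≅ Z.
  H_1: rank ker ∂_1 − rank ∂_2 = (10 − 4) − 6 = 0, and the invariant factors of ∂_2 are all 1, so H_1 ≅ 0.
  H_2: rank ker ∂_2 − rank ∂_3 = (10 − 6) − 4 = 0, and the invariant factors of ∂_3 are all 1, so H_2 ≅ 0.
  H_3: rank ker ∂_3 − rank ∂_4 = (5 − 4) − 0 = 1, and there is no ∂_4, so H_3 ≅ Z.

(K is a triangulation of the 3-sphere S^3.)

H_0 ≅ Z,  H_1 = 0,  H_2 = 0,  H_3 ≅ Z.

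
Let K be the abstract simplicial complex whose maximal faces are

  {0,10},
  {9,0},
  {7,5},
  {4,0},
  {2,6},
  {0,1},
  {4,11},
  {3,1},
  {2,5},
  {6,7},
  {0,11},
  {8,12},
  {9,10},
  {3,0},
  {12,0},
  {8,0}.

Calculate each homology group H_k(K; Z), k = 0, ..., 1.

We work with the vertex ordering 0 < 1 < 2 < 3 < 4 < 5 < 6 < 7 < 8 < 9 < 10 < 11 < 12. The simplices of K, each written with vertices in increasing order, are:

  0-simplices (13): [0], [1], [2], [3], [4], [5], [6], [7], [8], [9], [10], [11], [12]
  1-simplices (16): [0,1], [0,3], [0,4], [0,8], [0,9], [0,10], [0,11], [0,12], [1,3], [2,5], [2,6], [4,11], [5,7], [6,7], [8,12], [9,10]

Hence C_0 ≅ Z^13, C_1 ≅ Z^16.

Boundary ∂_1: C_1 → C_0 maps an edge to its endpoints' difference, ∂[p,q] = q − p.
This gives a 13×16 integer matrix of rank 11; reducing to Smith normal form yields diagonal entries (1,1,1,1,1,1,1,1,1,1,1).

From H_k ≅ ker(∂_k) / im(∂_{k+1}) we obtain:

  H_0: rank C_0 − rank ∂_1 = 13 − 11 = 2, and the invariant factors of ∂_1 are all 1, so H_0 = Z^2.
  H_1: rank ker ∂_1 − rank ∂_2 = (16 − 11) − 0 = 5, and there is no ∂_2, so H_1 = Z^5.

H_0 ≅ Z^2,  H_1 ≅ Z^5.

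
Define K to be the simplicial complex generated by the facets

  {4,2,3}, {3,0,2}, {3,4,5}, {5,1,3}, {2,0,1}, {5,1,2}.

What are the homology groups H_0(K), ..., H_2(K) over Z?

Order the vertices as 0 < 1 < 2 < 3 < 4 < 5. Listing each simplex with vertices in this order, K has dimension 2 with simplices:

  0-simplices (6): [0], [1], [2], [3], [4], [5]
  1-simplices (12): [0,1], [0,2], [0,3], [1,2], [1,3], [1,5], [2,3], [2,4], [2,5], [3,4], [3,5], [4,5]
  2-simplices (6): [0,1,2], [0,2,3], [1,2,5], [1,3,5], [2,3,4], [3,4,5]

giving chain groups C_0 ≅ Z^6, C_1 ≅ Z^12, C_2 ≅ Z^6.

The boundary map ∂_1: C_1 → C_0 sends each edge [p,q] (with p < q) to q − p.
This gives a 6×12 integer matrix of rank 5; reducing to Smith normal form yields diagonal entries (1,1,1,1,1).

∂_2: C_2 → C_1 maps a triangle to the signed sum of its edges. For instance
  ∂[0,2,3] = [2,3] − [0,3] + [0,2],
  ∂[3,4,5] = [4,5] − [3,5] + [3,4].
The 12×6 boundary matrix has rank 6 and Smith normal form diag(1,1,1,1,1,1).

Reading off H_k = ker ∂_k / im ∂_{k+1}:

  H_0: rank C_0 − rank ∂_1 = 6 − 5 = 1, and the invariant factors of ∂_1 are all 1, so H_0 = Z.
  H_1: rank ker ∂_1 − rank ∂_2 = (12 − 5) − 6 = 1, and the invariant factors of ∂_2 are all 1, so H_1 = Z.
  H_2: rank ker ∂_2 − rank ∂_3 = (6 − 6) − 0 = 0, and there is no ∂_3, so H_2 = 0.

As a check, the Euler characteristic is 6 − 12 + 6 = 0, which agrees with 1 − 1 + 0 = 0.

H_0 = Z,  H_1 = Z,  H_2 = 0.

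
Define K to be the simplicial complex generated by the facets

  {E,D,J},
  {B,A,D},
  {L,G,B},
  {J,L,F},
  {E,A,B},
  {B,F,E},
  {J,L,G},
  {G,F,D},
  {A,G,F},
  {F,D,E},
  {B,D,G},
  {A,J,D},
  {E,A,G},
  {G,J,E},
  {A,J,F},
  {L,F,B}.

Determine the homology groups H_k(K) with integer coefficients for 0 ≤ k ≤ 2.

H_0 = Z,  H_1 = Z^2,  H_2 = Z.

K has 8 vertices, 24 edges, 16 triangles.
rank ∂_0 = 0, rank ∂_1 = 7 ⇒ b_0 = 8 − 0 − 7 = 1; all invariant factors of ∂_1 are 1 so no torsion. So H_0 ≅ Z.
rank ∂_1 = 7, rank ∂_2 = 15 ⇒ b_1 = 24 − 7 − 15 = 2; all invariant factors of ∂_2 are 1 so no torsion. So H_1 ≅ Z^2.
rank ∂_2 = 15, rank ∂_3 = 0 ⇒ b_2 = 16 − 15 − 0 = 1. So H_2 ≅ Z.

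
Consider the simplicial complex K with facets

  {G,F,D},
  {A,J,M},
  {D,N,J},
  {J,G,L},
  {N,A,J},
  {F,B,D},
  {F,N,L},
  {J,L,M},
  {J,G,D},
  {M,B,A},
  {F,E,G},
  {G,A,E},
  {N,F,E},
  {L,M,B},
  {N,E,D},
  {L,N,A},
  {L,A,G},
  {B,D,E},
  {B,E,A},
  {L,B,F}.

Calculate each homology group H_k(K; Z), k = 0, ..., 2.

Fix the vertex order A < B < D < E < F < G < J < L < M < N and write every simplex with vertices in increasing order. Then dim K = 2 and the simplices of K are:

  0-simplices (10): A, B, D, E, F, G, J, L, M, N
  1-simplices (30): AB, AE, AG, AJ, AL, AM, AN, BD, BE, BF, BL, BM, DE, DF, DG, DJ, DN, EF, EG, EN, FG, FL, FN, GJ, GL, JL, JM, JN, LM, LN
  2-simplices (20): ABE, ABM, AEG, AGL, AJM, AJN, ALN, BDE, BDF, BFL, BLM, DEN, DFG, DGJ, DJN, EFG, EFN, FLN, GJL, JLM

Hence C_0 ≅ Z^10, C_1 ≅ Z^30, C_2 ≅ Z^20.

Boundary ∂_1: C_1 → C_0 maps an edge to its endpoints' difference, ∂[p,q] = q − p. For instance
  ∂BM = M − B.
The 10×30 boundary matrix has rank 9 and Smith normal form diag(1,1,1,1,1,1,1,1,1).

∂_2: C_2 → C_1 maps a triangle to the signed sum of its edges. For instance
  ∂AJM = JM − AM + AJ,
  ∂FLN = LN − FN + FL.
As a 30×20 matrix over Z this has rank 20, with invariant factors (1,1,1,1,1,1,1,1,1,1,1,1,1,1,1,1,1,1,1,2).

From H_k ≅ ker(∂_k) / im(∂_{k+1}) we obtain:

  H_0: rank C_0 − rank ∂_1 = 10 − 9 = 1, and the invariant factors of ∂_1 are all 1, so H_0 = Z.
  H_1: rank ker ∂_1 − rank ∂_2 = (30 − 9) − 20 = 1, and ∂_2 has invariant factor 2 > 1, so H_1 = Z ⊕ Z/2.
  H_2: rank ker ∂_2 − rank ∂_3 = (20 − 20) − 0 = 0, and there is no ∂_3, so H_2 = 0.

H_0 = Z,  H_1 = Z ⊕ Z/2,  H_2 = 0.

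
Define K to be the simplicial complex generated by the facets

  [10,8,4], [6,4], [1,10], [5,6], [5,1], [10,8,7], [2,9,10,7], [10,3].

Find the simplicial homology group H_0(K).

H_0 ≅ Z.

We work with the vertex ordering 1 < 2 < 3 < 4 < 5 < 6 < 7 < 8 < 9 < 10. The simplices of K, each written with vertices in increasing order, are:

  0-simplices (10): [1], [2], [3], [4], [5], [6], [7], [8], [9], [10]
  1-simplices (15): [1,5], [1,10], [2,7], [2,9], [2,10], [3,10], [4,6], [4,8], [4,10], [5,6], [7,8], [7,9], [7,10], [8,10], [9,10]
  2-simplices (6): [2,7,9], [2,7,10], [2,9,10], [4,8,10], [7,8,10], [7,9,10]
  3-simplices (1): [2,7,9,10]

Hence C_0 ≅ Z^10, C_1 ≅ Z^15, C_2 ≅ Z^6, C_3 ≅ Z^1.

∂_1: C_1 → C_0 sends each edge [p,q] (with p < q) to q − p. For instance
  ∂[5,6] = [6] − [5].
As a 10×15 matrix over Z this has rank 9, with invariant factors (1,1,1,1,1,1,1,1,1).

Boundary ∂_2: C_2 → C_1 acts by ∂[p,q,r] = [q,r] − [p,r] + [p,q]. For instance
  ∂[4,8,10] = [8,10] − [4,10] + [4,8],
  ∂[7,8,10] = [8,10] − [7,10] + [7,8].
The 15×6 boundary matrix has rank 5 and Smith normal form diag(1,1,1,1,1).

Boundary ∂_3: C_3 → C_2 sends each 3-simplex σ to the alternating sum Σ_i (−1)^i (σ with its i-th vertex removed). For instance
  ∂[2,7,9,10] = [7,9,10] − [2,9,10] + [2,7,10] − [2,7,9].
As a 6×1 matrix over Z this has rank 1, with invariant factors (1).

Computing H_k = (kernel of ∂_k) / (image of ∂_{k+1}):

  H_0: rank C_0 − rank ∂_1 = 10 − 9 = 1, and the invariant factors of ∂_1 are all 1, so H_0 = Z.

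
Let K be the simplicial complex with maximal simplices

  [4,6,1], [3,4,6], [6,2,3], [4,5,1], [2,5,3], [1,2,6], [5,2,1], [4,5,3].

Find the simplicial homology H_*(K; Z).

Fix the vertex order 1 < 2 < 3 < 4 < 5 < 6 and write every simplex with vertices in increasing order. Then dim K = 2 and the simplices of K are:

  0-simplices (6): [1], [2], [3], [4], [5], [6]
  1-simplices (12): [1,2], [1,4], [1,5], [1,6], [2,3], [2,5], [2,6], [3,4], [3,5], [3,6], [4,5], [4,6]
  2-simplices (8): [1,2,5], [1,2,6], [1,4,5], [1,4,6], [2,3,5], [2,3,6], [3,4,5], [3,4,6]

so the chain groups are C_0 ≅ Z^6, C_1 ≅ Z^12, C_2 ≅ Z^8.

Boundary ∂_1: C_1 → C_0 is given by ∂[p,q] = [q] − [p].
This gives a 6×12 integer matrix of rank 5; reducing to Smith normal form yields diagonal entries (1,1,1,1,1).

∂_2: C_2 → C_1 acts by ∂[p,q,r] = [q,r] − [p,r] + [p,q]. For instance
  ∂[1,4,5] = [4,5] − [1,5] + [1,4],
  ∂[2,3,6] = [3,6] − [2,6] + [2,3].
As a 12×8 matrix over Z this has rank 7, with invariant factors (1,1,1,1,1,1,1).

Now H_k = ker ∂_k / im ∂_{k+1}, so:

  H_0: rank C_0 − rank ∂_1 = 6 − 5 = 1, and the invariant factors of ∂_1 are all 1, so H_0 = Z.
  H_1: rank ker ∂_1 − rank ∂_2 = (12 − 5) − 7 = 0, and the invariant factors of ∂_2 are all 1, so H_1 = 0.
  H_2: rank ker ∂_2 − rank ∂_3 = (8 − 7) − 0 = 1, and there is no ∂_3, so H_2 = Z.

As a check, the Euler characteristic is 6 − 12 + 8 = 2, which agrees with 1 − 0 + 1 = 2.
(K is a triangulation of the 2-sphere S^2.)

H_0 = Z,  H_1 = 0,  H_2 = Z.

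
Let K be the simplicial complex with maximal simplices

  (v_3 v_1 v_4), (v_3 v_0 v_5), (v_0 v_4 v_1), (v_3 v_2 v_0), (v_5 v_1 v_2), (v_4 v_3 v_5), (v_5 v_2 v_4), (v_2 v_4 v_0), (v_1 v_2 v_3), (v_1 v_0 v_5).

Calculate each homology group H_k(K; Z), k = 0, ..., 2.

H_0 = Z,  H_1 = Z_2,  H_2 = 0.

Take the total order v_0 < v_1 < v_2 < v_3 < v_4 < v_5 on the vertex set. Then K (dimension 2) consists of the simplices:

  0-simplices (6): [v_0], [v_1], [v_2], [v_3], [v_4], [v_5]
  1-simplices (15): (15 of them)
  2-simplices (10): [v_0,v_1,v_4], [v_0,v_1,v_5], [v_0,v_2,v_3], [v_0,v_2,v_4], [v_0,v_3,v_5], [v_1,v_2,v_3], [v_1,v_2,v_5], [v_1,v_3,v_4], [v_2,v_4,v_5], [v_3,v_4,v_5]

so the chain groups are C_0 ≅ Z^6, C_1 ≅ Z^15, C_2 ≅ Z^10.

∂_1: C_1 → C_0 is given by ∂[p,q] = [q] − [p]. For instance
  ∂[v_0,v_5] = [v_5] − [v_0].
As a 6×15 matrix over Z this has rank 5, with invariant factors (1,1,1,1,1).

Boundary ∂_2: C_2 → C_1 sends each 2-simplex [p,q,r] to [q,r] − [p,r] + [p,q]. For instance
  ∂[v_1,v_2,v_5] = [v_2,v_5] − [v_1,v_5] + [v_1,v_2],
  ∂[v_0,v_1,v_4] = [v_1,v_4] − [v_0,v_4] + [v_0,v_1].
The resulting 15×10 matrix has rank 10, and its Smith normal form has invariant factors (1,1,1,1,1,1,1,1,1,2).

Now H_k = ker ∂_k / im ∂_{k+1}, so:

  H_0: rank C_0 − rank ∂_1 = 6 − 5 = 1, and the invariant factors of ∂_1 are all 1, so H_0 = Z.
  H_1: rank ker ∂_1 − rank ∂_2 = (15 − 5) − 10 = 0, and ∂_2 has invariant factor 2 > 1, so H_1 = Z_2.
  H_2: rank ker ∂_2 − rank ∂_3 = (10 − 10) − 0 = 0, and there is no ∂_3, so H_2 = 0.

As a check, the Euler characteristic is 6 − 15 + 10 = 1, which agrees with 1 − 0 + 0 = 1.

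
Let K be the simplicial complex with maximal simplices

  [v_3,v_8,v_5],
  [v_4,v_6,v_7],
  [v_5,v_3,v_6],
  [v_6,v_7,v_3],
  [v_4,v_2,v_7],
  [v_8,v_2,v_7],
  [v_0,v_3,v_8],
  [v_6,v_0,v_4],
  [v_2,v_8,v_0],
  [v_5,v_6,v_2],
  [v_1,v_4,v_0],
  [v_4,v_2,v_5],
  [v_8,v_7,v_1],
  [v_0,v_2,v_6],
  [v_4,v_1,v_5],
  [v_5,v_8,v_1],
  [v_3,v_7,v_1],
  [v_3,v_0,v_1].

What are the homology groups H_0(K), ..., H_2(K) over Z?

Fix the vertex order v_0 < v_1 < v_2 < v_3 < v_4 < v_5 < v_6 < v_7 < v_8 and write every simplex with vertices in increasing order. Then dim K = 2 and the simplices of K are:

  0-simplices (9): [v_0], [v_1], [v_2], [v_3], [v_4], [v_5], [v_6], [v_7], [v_8]
  1-simplices (27): (27 of them)
  2-simplices (18): (18 of them)

giving chain groups C_0 ≅ Z^9, C_1 ≅ Z^27, C_2 ≅ Z^18.

The boundary map ∂_1: C_1 → C_0 sends each edge [p,q] (with p < q) to q − p.
This gives a 9×27 integer matrix of rank 8; reducing to Smith normal form yields diagonal entries (1,1,1,1,1,1,1,1).

The boundary map ∂_2: C_2 → C_1 sends each 2-simplex [p,q,r] to [q,r] − [p,r] + [p,q]. For instance
  ∂[v_2,v_5,v_6] = [v_5,v_6] − [v_2,v_6] + [v_2,v_5],
  ∂[v_4,v_6,v_7] = [v_6,v_7] − [v_4,v_7] + [v_4,v_6].
The resulting 27×18 matrix has rank 18, and its Smith normal form has invariant factors (1,1,1,1,1,1,1,1,1,1,1,1,1,1,1,1,1,2).

From H_k ≅ ker(∂_k) / im(∂_{k+1}) we obtain:

  H_0: rank C_0 − rank ∂_1 = 9 − 8 = 1, and the invariant factors of ∂_1 are all 1, so H_0 = Z.
  H_1: rank ker ∂_1 − rank ∂_2 = (27 − 8) − 18 = 1, and ∂_2 has invariant factor 2 > 1, so H_1 = Z ⊕ Z/2.
  H_2: rank ker ∂_2 − rank ∂_3 = (18 − 18) − 0 = 0, and there is no ∂_3, so H_2 = 0.

H_0 = Z,  H_1 = Z ⊕ Z/2,  H_2 = 0.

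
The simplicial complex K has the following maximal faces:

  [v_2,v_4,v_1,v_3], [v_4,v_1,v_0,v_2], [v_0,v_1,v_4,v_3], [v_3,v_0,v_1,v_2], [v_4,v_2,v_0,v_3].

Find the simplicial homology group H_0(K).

H_0 = Z.

Fix the vertex order v_0 < v_1 < v_2 < v_3 < v_4 and write every simplex with vertices in increasing order. Then dim K = 3 and the simplices of K are:

  0-simplices (5): [v_0], [v_1], [v_2], [v_3], [v_4]
  1-simplices (10): [v_0,v_1], [v_0,v_2], [v_0,v_3], [v_0,v_4], [v_1,v_2], [v_1,v_3], [v_1,v_4], [v_2,v_3], [v_2,v_4], [v_3,v_4]
  2-simplices (10): [v_0,v_1,v_2], [v_0,v_1,v_3], [v_0,v_1,v_4], [v_0,v_2,v_3], [v_0,v_2,v_4], [v_0,v_3,v_4], [v_1,v_2,v_3], [v_1,v_2,v_4], [v_1,v_3,v_4], [v_2,v_3,v_4]
  3-simplices (5): [v_0,v_1,v_2,v_3], [v_0,v_1,v_2,v_4], [v_0,v_1,v_3,v_4], [v_0,v_2,v_3,v_4], [v_1,v_2,v_3,v_4]

so the chain groups are C_0 ≅ Z^5, C_1 ≅ Z^10, C_2 ≅ Z^10, C_3 ≅ Z^5.

The boundary map ∂_1: C_1 → C_0 is given by ∂[p,q] = [q] − [p].
The 5×10 boundary matrix has rank 4 and Smith normal form diag(1,1,1,1).

The boundary map ∂_2: C_2 → C_1 acts by ∂[p,q,r] = [q,r] − [p,r] + [p,q]. For instance
  ∂[v_1,v_2,v_3] = [v_2,v_3] − [v_1,v_3] + [v_1,v_2],
  ∂[v_0,v_3,v_4] = [v_3,v_4] − [v_0,v_4] + [v_0,v_3].
The resulting 10×10 matrix has rank 6, and its Smith normal form has invariant factors (1,1,1,1,1,1).

The boundary map ∂_3: C_3 → C_2 sends each 3-simplex σ to the alternating sum Σ_i (−1)^i (σ with its i-th vertex removed). For instance
  ∂[v_0,v_2,v_3,v_4] = [v_2,v_3,v_4] − [v_0,v_3,v_4] + [v_0,v_2,v_4] − [v_0,v_2,v_3],
  ∂[v_0,v_1,v_2,v_3] = [v_1,v_2,v_3] − [v_0,v_2,v_3] + [v_0,v_1,v_3] − [v_0,v_1,v_2].
The resulting 10×5 matrix has rank 4, and its Smith normal form has invariant factors (1,1,1,1).

From H_k ≅ ker(∂_k) / im(∂_{k+1}) we obtain:

  H_0: rank C_0 − rank ∂_1 = 5 − 4 = 1, and the invariant factors of ∂_1 are all 1, so H_0 ≅ Z.

(K is a triangulation of the 3-sphere S^3.)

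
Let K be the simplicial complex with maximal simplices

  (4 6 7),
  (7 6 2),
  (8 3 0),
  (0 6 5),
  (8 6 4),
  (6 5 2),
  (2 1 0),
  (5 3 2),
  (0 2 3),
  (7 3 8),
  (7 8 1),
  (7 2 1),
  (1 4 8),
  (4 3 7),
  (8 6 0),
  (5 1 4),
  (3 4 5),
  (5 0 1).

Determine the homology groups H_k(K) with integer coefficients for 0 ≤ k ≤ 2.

H_0 ≅ Z,  H_1 ≅ Z ⊕ Z/2,  H_2 = 0.

We work with the vertex ordering 0 < 1 < 2 < 3 < 4 < 5 < 6 < 7 < 8. The simplices of K, each written with vertices in increasing order, are:

  0-simplices (9): [0], [1], [2], [3], [4], [5], [6], [7], [8]
  1-simplices (27): (27 of them)
  2-simplices (18): [0,1,2], [0,1,5], [0,2,3], [0,3,8], [0,5,6], [0,6,8], [1,2,7], [1,4,5], [1,4,8], [1,7,8], [2,3,5], [2,5,6], [2,6,7], [3,4,5], [3,4,7], [3,7,8], [4,6,7], [4,6,8]

Hence C_0 ≅ Z^9, C_1 ≅ Z^27, C_2 ≅ Z^18.

The boundary map ∂_1: C_1 → C_0 maps an edge to its endpoints' difference, ∂[p,q] = q − p.
As a 9×27 matrix over Z this has rank 8, with invariant factors (1,1,1,1,1,1,1,1).

Boundary ∂_2: C_2 → C_1 acts by ∂[p,q,r] = [q,r] − [p,r] + [p,q]. For instance
  ∂[0,1,2] = [1,2] − [0,2] + [0,1],
  ∂[3,4,5] = [4,5] − [3,5] + [3,4].
The 27×18 boundary matrix has rank 18 and Smith normal form diag(1,1,1,1,1,1,1,1,1,1,1,1,1,1,1,1,1,2).

Reading off H_k = ker ∂_k / im ∂_{k+1}:

  H_0: rank C_0 − rank ∂_1 = 9 − 8 = 1, and the invariant factors of ∂_1 are all 1, so H_0 = Z.
  H_1: rank ker ∂_1 − rank ∂_2 = (27 − 8) − 18 = 1, and ∂_2 has invariant factor 2 > 1, so H_1 = Z ⊕ Z/2.
  H_2: rank ker ∂_2 − rank ∂_3 = (18 − 18) − 0 = 0, and there is no ∂_3, so H_2 = 0.

As a check, the Euler characteristic is 9 − 27 + 18 = 0, which agrees with 1 − 1 + 0 = 0.
(K is a triangulation of the Klein bottle.)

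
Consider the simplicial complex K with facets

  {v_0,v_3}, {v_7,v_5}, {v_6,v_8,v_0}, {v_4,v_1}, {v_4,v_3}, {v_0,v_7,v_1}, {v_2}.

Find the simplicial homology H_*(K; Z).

H_0 ≅ Z^2,  H_1 ≅ Z,  H_2 = 0.

Fix the vertex order v_0 < v_1 < v_2 < v_3 < v_4 < v_5 < v_6 < v_7 < v_8 and write every simplex with vertices in increasing order. Then dim K = 2 and the simplices of K are:

  0-simplices (9): [v_0], [v_1], [v_2], [v_3], [v_4], [v_5], [v_6], [v_7], [v_8]
  1-simplices (10): [v_0,v_1], [v_0,v_3], [v_0,v_6], [v_0,v_7], [v_0,v_8], [v_1,v_4], [v_1,v_7], [v_3,v_4], [v_5,v_7], [v_6,v_8]
  2-simplices (2): [v_0,v_1,v_7], [v_0,v_6,v_8]

Hence C_0 ≅ Z^9, C_1 ≅ Z^10, C_2 ≅ Z^2.

∂_1: C_1 → C_0 is given by ∂[p,q] = [q] − [p]. For instance
  ∂[v_1,v_7] = [v_7] − [v_1].
This gives a 9×10 integer matrix of rank 7; reducing to Smith normal form yields diagonal entries (1,1,1,1,1,1,1).

Boundary ∂_2: C_2 → C_1 sends each 2-simplex [p,q,r] to [q,r] − [p,r] + [p,q]. For instance
  ∂[v_0,v_1,v_7] = [v_1,v_7] − [v_0,v_7] + [v_0,v_1],
  ∂[v_0,v_6,v_8] = [v_6,v_8] − [v_0,v_8] + [v_0,v_6].
This gives a 10×2 integer matrix of rank 2; reducing to Smith normal form yields diagonal entries (1,1).

Now H_k = ker ∂_k / im ∂_{k+1}, so:

  H_0: rank C_0 − rank ∂_1 = 9 − 7 = 2, and the invariant factors of ∂_1 are all 1, so H_0 = Z^2.
  H_1: rank ker ∂_1 − rank ∂_2 = (10 − 7) − 2 = 1, and the invariant factors of ∂_2 are all 1, so H_1 = Z.
  H_2: rank ker ∂_2 − rank ∂_3 = (2 − 2) − 0 = 0, and there is no ∂_3, so H_2 = 0.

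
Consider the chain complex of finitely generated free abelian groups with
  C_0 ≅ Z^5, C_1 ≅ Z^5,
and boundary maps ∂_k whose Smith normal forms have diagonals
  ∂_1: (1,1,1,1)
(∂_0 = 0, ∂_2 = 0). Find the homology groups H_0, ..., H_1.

H_0: b_0 = 5 − 0 − 4 = 1; torsion from ∂_1 factors > 1: none. So H_0 ≅ Z.
H_1: b_1 = 5 − 4 − 0 = 1; torsion from ∂_2 factors > 1: none. So H_1 ≅ Z.

H_0 ≅ Z,  H_1 ≅ Z.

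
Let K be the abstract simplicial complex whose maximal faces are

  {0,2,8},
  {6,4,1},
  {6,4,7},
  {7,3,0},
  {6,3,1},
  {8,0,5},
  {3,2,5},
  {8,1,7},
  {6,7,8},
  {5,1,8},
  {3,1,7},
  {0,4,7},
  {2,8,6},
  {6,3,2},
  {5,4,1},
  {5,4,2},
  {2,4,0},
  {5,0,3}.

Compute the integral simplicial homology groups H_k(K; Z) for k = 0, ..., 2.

H_0 ≅ Z,  H_1 ≅ Z ⊕ Z/2,  H_2 = 0.

Take the total order 0 < 1 < 2 < 3 < 4 < 5 < 6 < 7 < 8 on the vertex set. Then K (dimension 2) consists of the simplices:

  0-simplices (9): [0], [1], [2], [3], [4], [5], [6], [7], [8]
  1-simplices (27): (27 of them)
  2-simplices (18): [0,2,4], [0,2,8], [0,3,5], [0,3,7], [0,4,7], [0,5,8], [1,3,6], [1,3,7], [1,4,5], [1,4,6], [1,5,8], [1,7,8], [2,3,5], [2,3,6], [2,4,5], [2,6,8], [4,6,7], [6,7,8]

giving chain groups C_0 ≅ Z^9, C_1 ≅ Z^27, C_2 ≅ Z^18.

Boundary ∂_1: C_1 → C_0 is given by ∂[p,q] = [q] − [p]. For instance
  ∂[0,4] = [4] − [0].
This gives a 9×27 integer matrix of rank 8; reducing to Smith normal form yields diagonal entries (1,1,1,1,1,1,1,1).

Boundary ∂_2: C_2 → C_1 sends each 2-simplex [p,q,r] to [q,r] − [p,r] + [p,q]. For instance
  ∂[0,3,5] = [3,5] − [0,5] + [0,3],
  ∂[1,3,6] = [3,6] − [1,6] + [1,3].
This gives a 27×18 integer matrix of rank 18; reducing to Smith normal form yields diagonal entries (1,1,1,1,1,1,1,1,1,1,1,1,1,1,1,1,1,2).

Computing H_k = (kernel of ∂_k) / (image of ∂_{k+1}):

  H_0: rank C_0 − rank ∂_1 = 9 − 8 = 1, and the invariant factors of ∂_1 are all 1, so H_0 ≅ Z.
  H_1: rank ker ∂_1 − rank ∂_2 = (27 − 8) − 18 = 1, and ∂_2 has invariant factor 2 > 1, so H_1 ≅ Z ⊕ Z/2.
  H_2: rank ker ∂_2 − rank ∂_3 = (18 − 18) − 0 = 0, and there is no ∂_3, so H_2 ≅ 0.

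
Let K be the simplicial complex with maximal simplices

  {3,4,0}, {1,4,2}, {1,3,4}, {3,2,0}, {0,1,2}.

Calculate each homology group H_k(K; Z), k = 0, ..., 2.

We work with the vertex ordering 0 < 1 < 2 < 3 < 4. The simplices of K, each written with vertices in increasing order, are:

  0-simplices (5): [0], [1], [2], [3], [4]
  1-simplices (10): [0,1], [0,2], [0,3], [0,4], [1,2], [1,3], [1,4], [2,3], [2,4], [3,4]
  2-simplices (5): [0,1,2], [0,2,3], [0,3,4], [1,2,4], [1,3,4]

so the chain groups are C_0 ≅ Z^5, C_1 ≅ Z^10, C_2 ≅ Z^5.

Boundary ∂_1: C_1 → C_0 is given by ∂[p,q] = [q] − [p].
The resulting 5×10 matrix has rank 4, and its Smith normal form has invariant factors (1,1,1,1).

∂_2: C_2 → C_1 maps a triangle to the signed sum of its edges. For instance
  ∂[0,3,4] = [3,4] − [0,4] + [0,3],
  ∂[0,1,2] = [1,2] − [0,2] + [0,1].
This gives a 10×5 integer matrix of rank 5; reducing to Smith normal form yields diagonal entries (1,1,1,1,1).

Now H_k = ker ∂_k / im ∂_{k+1}, so:

  H_0: rank C_0 − rank ∂_1 = 5 − 4 = 1, and the invariant factors of ∂_1 are all 1, so H_0 ≅ Z.
  H_1: rank ker ∂_1 − rank ∂_2 = (10 − 4) − 5 = 1, and the invariant factors of ∂_2 are all 1, so H_1 ≅ Z.
  H_2: rank ker ∂_2 − rank ∂_3 = (5 − 5) − 0 = 0, and there is no ∂_3, so H_2 ≅ 0.

H_0 ≅ Z,  H_1 ≅ Z,  H_2 = 0.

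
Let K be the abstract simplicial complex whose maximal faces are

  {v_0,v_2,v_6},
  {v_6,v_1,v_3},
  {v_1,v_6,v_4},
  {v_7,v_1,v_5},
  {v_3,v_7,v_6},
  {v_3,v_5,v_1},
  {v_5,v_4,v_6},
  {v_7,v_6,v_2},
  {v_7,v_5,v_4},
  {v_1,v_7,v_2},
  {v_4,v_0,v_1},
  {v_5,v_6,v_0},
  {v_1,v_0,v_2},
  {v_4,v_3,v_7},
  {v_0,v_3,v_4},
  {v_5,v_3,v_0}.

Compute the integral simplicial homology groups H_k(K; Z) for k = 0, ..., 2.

Take the total order v_0 < v_1 < v_2 < v_3 < v_4 < v_5 < v_6 < v_7 on the vertex set. Then K (dimension 2) consists of the simplices:

  0-simplices (8): [v_0], [v_1], [v_2], [v_3], [v_4], [v_5], [v_6], [v_7]
  1-simplices (24): (24 of them)
  2-simplices (16): (16 of them)

so the chain groups are C_0 ≅ Z^8, C_1 ≅ Z^24, C_2 ≅ Z^16.

The boundary map ∂_1: C_1 → C_0 is given by ∂[p,q] = [q] − [p]. For instance
  ∂[v_0,v_6] = [v_6] − [v_0].
This gives a 8×24 integer matrix of rank 7; reducing to Smith normal form yields diagonal entries (1,1,1,1,1,1,1).

The boundary map ∂_2: C_2 → C_1 maps a triangle to the signed sum of its edges. For instance
  ∂[v_1,v_3,v_6] = [v_3,v_6] − [v_1,v_6] + [v_1,v_3],
  ∂[v_0,v_1,v_4] = [v_1,v_4] − [v_0,v_4] + [v_0,v_1].
This gives a 24×16 integer matrix of rank 15; reducing to Smith normal form yields diagonal entries (1,1,1,1,1,1,1,1,1,1,1,1,1,1,1).

Now H_k = ker ∂_k / im ∂_{k+1}, so:

  H_0: rank C_0 − rank ∂_1 = 8 − 7 = 1, and the invariant factors of ∂_1 are all 1, so H_0 ≅ Z.
  H_1: rank ker ∂_1 − rank ∂_2 = (24 − 7) − 15 = 2, and the invariant factors of ∂_2 are all 1, so H_1 ≅ Z^2.
  H_2: rank ker ∂_2 − rank ∂_3 = (16 − 15) − 0 = 1, and there is no ∂_3, so H_2 ≅ Z.

H_0 ≅ Z,  H_1 ≅ Z^2,  H_2 ≅ Z.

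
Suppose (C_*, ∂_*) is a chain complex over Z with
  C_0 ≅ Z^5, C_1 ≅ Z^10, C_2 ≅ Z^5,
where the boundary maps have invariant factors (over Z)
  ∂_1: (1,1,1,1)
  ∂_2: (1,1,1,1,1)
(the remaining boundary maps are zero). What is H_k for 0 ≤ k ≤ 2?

H_0: b_0 = 5 − 0 − 4 = 1; torsion from ∂_1 factors > 1: none. So H_0 = Z.
H_1: b_1 = 10 − 4 − 5 = 1; torsion from ∂_2 factors > 1: none. So H_1 = Z.
H_2: b_2 = 5 − 5 − 0 = 0; torsion from ∂_3 factors > 1: none. So H_2 = 0.

H_0 = Z,  H_1 = Z,  H_2 = 0.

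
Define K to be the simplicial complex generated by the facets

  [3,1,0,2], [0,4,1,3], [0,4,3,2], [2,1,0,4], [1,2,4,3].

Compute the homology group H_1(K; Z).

Order the vertices as 0 < 1 < 2 < 3 < 4. Listing each simplex with vertices in this order, K has dimension 3 with simplices:

  0-simplices (5): [0], [1], [2], [3], [4]
  1-simplices (10): [0,1], [0,2], [0,3], [0,4], [1,2], [1,3], [1,4], [2,3], [2,4], [3,4]
  2-simplices (10): [0,1,2], [0,1,3], [0,1,4], [0,2,3], [0,2,4], [0,3,4], [1,2,3], [1,2,4], [1,3,4], [2,3,4]
  3-simplices (5): [0,1,2,3], [0,1,2,4], [0,1,3,4], [0,2,3,4], [1,2,3,4]

giving chain groups C_0 ≅ Z^5, C_1 ≅ Z^10, C_2 ≅ Z^10, C_3 ≅ Z^5.

The boundary map ∂_1: C_1 → C_0 sends each edge [p,q] (with p < q) to q − p. For instance
  ∂[0,4] = [4] − [0].
As a 5×10 matrix over Z this has rank 4, with invariant factors (1,1,1,1).

Boundary ∂_2: C_2 → C_1 maps a triangle to the signed sum of its edges. For instance
  ∂[0,1,2] = [1,2] − [0,2] + [0,1],
  ∂[1,3,4] = [3,4] − [1,4] + [1,3].
As a 10×10 matrix over Z this has rank 6, with invariant factors (1,1,1,1,1,1).

Boundary ∂_3: C_3 → C_2 sends each 3-simplex σ to the alternating sum Σ_i (−1)^i (σ with its i-th vertex removed). For instance
  ∂[1,2,3,4] = [2,3,4] − [1,3,4] + [1,2,4] − [1,2,3],
  ∂[0,1,3,4] = [1,3,4] − [0,3,4] + [0,1,4] − [0,1,3].
This gives a 10×5 integer matrix of rank 4; reducing to Smith normal form yields diagonal entries (1,1,1,1).

Reading off H_k = ker ∂_k / im ∂_{k+1}:

  H_1: rank ker ∂_1 − rank ∂_2 = (10 − 4) − 6 = 0, and the invariant factors of ∂_2 are all 1, so H_1 = 0.

H_1 ≅ 0.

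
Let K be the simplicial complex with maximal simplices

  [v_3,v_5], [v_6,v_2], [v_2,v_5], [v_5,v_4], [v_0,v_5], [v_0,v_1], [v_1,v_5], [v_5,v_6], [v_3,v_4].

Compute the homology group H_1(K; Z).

H_1 = Z^3.

We work with the vertex ordering v_0 < v_1 < v_2 < v_3 < v_4 < v_5 < v_6. The simplices of K, each written with vertices in increasing order, are:

  0-simplices (7): [v_0], [v_1], [v_2], [v_3], [v_4], [v_5], [v_6]
  1-simplices (9): [v_0,v_1], [v_0,v_5], [v_1,v_5], [v_2,v_5], [v_2,v_6], [v_3,v_4], [v_3,v_5], [v_4,v_5], [v_5,v_6]

so the chain groups are C_0 ≅ Z^7, C_1 ≅ Z^9.

The boundary map ∂_1: C_1 → C_0 is given by ∂[p,q] = [q] − [p].
The 7×9 boundary matrix has rank 6 and Smith normal form diag(1,1,1,1,1,1).

Now H_k = ker ∂_k / im ∂_{k+1}, so:

  H_1: rank ker ∂_1 − rank ∂_2 = (9 − 6) − 0 = 3, and there is no ∂_2, so H_1 ≅ Z^3.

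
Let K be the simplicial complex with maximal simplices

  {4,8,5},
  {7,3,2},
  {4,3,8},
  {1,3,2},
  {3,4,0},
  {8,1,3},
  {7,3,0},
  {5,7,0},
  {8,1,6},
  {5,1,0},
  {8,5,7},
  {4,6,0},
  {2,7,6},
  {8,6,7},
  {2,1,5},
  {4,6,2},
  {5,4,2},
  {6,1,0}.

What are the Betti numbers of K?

b_0 = 1, b_1 = 2, b_2 = 1.

We work with the vertex ordering 0 < 1 < 2 < 3 < 4 < 5 < 6 < 7 < 8. The simplices of K, each written with vertices in increasing order, are:

  0-simplices (9): [0], [1], [2], [3], [4], [5], [6], [7], [8]
  1-simplices (27): (27 of them)
  2-simplices (18): [0,1,5], [0,1,6], [0,3,4], [0,3,7], [0,4,6], [0,5,7], [1,2,3], [1,2,5], [1,3,8], [1,6,8], [2,3,7], [2,4,5], [2,4,6], [2,6,7], [3,4,8], [4,5,8], [5,7,8], [6,7,8]

Hence C_0 ≅ Z^9, C_1 ≅ Z^27, C_2 ≅ Z^18.

∂_1: C_1 → C_0 maps an edge to its endpoints' difference, ∂[p,q] = q − p. For instance
  ∂[5,8] = [8] − [5].
The resulting 9×27 matrix has rank 8, and its Smith normal form has invariant factors (1,1,1,1,1,1,1,1).

The boundary map ∂_2: C_2 → C_1 acts by ∂[p,q,r] = [q,r] − [p,r] + [p,q]. For instance
  ∂[1,2,3] = [2,3] − [1,3] + [1,2],
  ∂[2,6,7] = [6,7] − [2,7] + [2,6].
The 27×18 boundary matrix has rank 17 and Smith normal form diag(1,1,1,1,1,1,1,1,1,1,1,1,1,1,1,1,1).

From H_k ≅ ker(∂_k) / im(∂_{k+1}) we obtain:

  H_0: rank C_0 − rank ∂_1 = 9 − 8 = 1, and the invariant factors of ∂_1 are all 1, so H_0 ≅ Z.
  H_1: rank ker ∂_1 − rank ∂_2 = (27 − 8) − 17 = 2, and the invariant factors of ∂_2 are all 1, so H_1 ≅ Z^2.
  H_2: rank ker ∂_2 − rank ∂_3 = (18 − 17) − 0 = 1, and there is no ∂_3, so H_2 ≅ Z.

Hence the Betti numbers are b_0 = 1, b_1 = 2, b_2 = 1.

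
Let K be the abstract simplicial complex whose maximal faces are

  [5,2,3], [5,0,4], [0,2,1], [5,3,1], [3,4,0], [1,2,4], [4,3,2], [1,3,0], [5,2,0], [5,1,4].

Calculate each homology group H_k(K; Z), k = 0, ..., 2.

H_0 ≅ Z,  H_1 ≅ Z/2,  H_2 = 0.

Take the total order 0 < 1 < 2 < 3 < 4 < 5 on the vertex set. Then K (dimension 2) consists of the simplices:

  0-simplices (6): [0], [1], [2], [3], [4], [5]
  1-simplices (15): [0,1], [0,2], [0,3], [0,4], [0,5], [1,2], [1,3], [1,4], [1,5], [2,3], [2,4], [2,5], [3,4], [3,5], [4,5]
  2-simplices (10): [0,1,2], [0,1,3], [0,2,5], [0,3,4], [0,4,5], [1,2,4], [1,3,5], [1,4,5], [2,3,4], [2,3,5]

so the chain groups are C_0 ≅ Z^6, C_1 ≅ Z^15, C_2 ≅ Z^10.

Boundary ∂_1: C_1 → C_0 sends each edge [p,q] (with p < q) to q − p. For instance
  ∂[4,5] = [5] − [4].
As a 6×15 matrix over Z this has rank 5, with invariant factors (1,1,1,1,1).

The boundary map ∂_2: C_2 → C_1 maps a triangle to the signed sum of its edges. For instance
  ∂[0,3,4] = [3,4] − [0,4] + [0,3],
  ∂[0,1,3] = [1,3] − [0,3] + [0,1].
As a 15×10 matrix over Z this has rank 10, with invariant factors (1,1,1,1,1,1,1,1,1,2).

From H_k ≅ ker(∂_k) / im(∂_{k+1}) we obtain:

  H_0: rank C_0 − rank ∂_1 = 6 − 5 = 1, and the invariant factors of ∂_1 are all 1, so H_0 ≅ Z.
  H_1: rank ker ∂_1 − rank ∂_2 = (15 − 5) − 10 = 0, and ∂_2 has invariant factor 2 > 1, so H_1 ≅ Z/2.
  H_2: rank ker ∂_2 − rank ∂_3 = (10 − 10) − 0 = 0, and there is no ∂_3, so H_2 ≅ 0.

(K is a triangulation of the real projective plane RP^2.)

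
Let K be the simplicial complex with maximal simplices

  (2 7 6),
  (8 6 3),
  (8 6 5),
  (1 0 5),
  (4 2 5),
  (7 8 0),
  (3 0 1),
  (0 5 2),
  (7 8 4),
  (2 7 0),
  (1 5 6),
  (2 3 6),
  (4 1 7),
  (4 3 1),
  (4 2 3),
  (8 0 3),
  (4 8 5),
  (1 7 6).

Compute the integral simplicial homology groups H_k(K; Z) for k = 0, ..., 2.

Take the total order 0 < 1 < 2 < 3 < 4 < 5 < 6 < 7 < 8 on the vertex set. Then K (dimension 2) consists of the simplices:

  0-simplices (9): [0], [1], [2], [3], [4], [5], [6], [7], [8]
  1-simplices (27): (27 of them)
  2-simplices (18): [0,1,3], [0,1,5], [0,2,5], [0,2,7], [0,3,8], [0,7,8], [1,3,4], [1,4,7], [1,5,6], [1,6,7], [2,3,4], [2,3,6], [2,4,5], [2,6,7], [3,6,8], [4,5,8], [4,7,8], [5,6,8]

Hence C_0 ≅ Z^9, C_1 ≅ Z^27, C_2 ≅ Z^18.

The boundary map ∂_1: C_1 → C_0 sends each edge [p,q] (with p < q) to q − p.
The resulting 9×27 matrix has rank 8, and its Smith normal form has invariant factors (1,1,1,1,1,1,1,1).

The boundary map ∂_2: C_2 → C_1 maps a triangle to the signed sum of its edges. For instance
  ∂[0,1,3] = [1,3] − [0,3] + [0,1],
  ∂[0,3,8] = [3,8] − [0,8] + [0,3].
This gives a 27×18 integer matrix of rank 17; reducing to Smith normal form yields diagonal entries (1,1,1,1,1,1,1,1,1,1,1,1,1,1,1,1,1).

Reading off H_k = ker ∂_k / im ∂_{k+1}:

  H_0: rank C_0 − rank ∂_1 = 9 − 8 = 1, and the invariant factors of ∂_1 are all 1, so H_0 ≅ Z.
  H_1: rank ker ∂_1 − rank ∂_2 = (27 − 8) − 17 = 2, and the invariant factors of ∂_2 are all 1, so H_1 ≅ Z^2.
  H_2: rank ker ∂_2 − rank ∂_3 = (18 − 17) − 0 = 1, and there is no ∂_3, so H_2 ≅ Z.

As a check, the Euler characteristic is 9 − 27 + 18 = 0, which agrees with 1 − 2 + 1 = 0.

H_0 ≅ Z,  H_1 ≅ Z^2,  H_2 ≅ Z.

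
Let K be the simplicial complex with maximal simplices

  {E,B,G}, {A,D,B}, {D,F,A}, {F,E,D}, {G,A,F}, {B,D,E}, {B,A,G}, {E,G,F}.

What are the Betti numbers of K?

b_0 = 1, b_1 = 0, b_2 = 1.

Fix the vertex order A < B < D < E < F < G and write every simplex with vertices in increasing order. Then dim K = 2 and the simplices of K are:

  0-simplices (6): A, B, D, E, F, G
  1-simplices (12): AB, AD, AF, AG, BD, BE, BG, DE, DF, EF, EG, FG
  2-simplices (8): ABD, ABG, ADF, AFG, BDE, BEG, DEF, EFG

giving chain groups C_0 ≅ Z^6, C_1 ≅ Z^12, C_2 ≅ Z^8.

∂_1: C_1 → C_0 is given by ∂[p,q] = [q] − [p]. For instance
  ∂DE = E − D.
As a 6×12 matrix over Z this has rank 5, with invariant factors (1,1,1,1,1).

The boundary map ∂_2: C_2 → C_1 maps a triangle to the signed sum of its edges. For instance
  ∂BDE = DE − BE + BD,
  ∂ABD = BD − AD + AB.
As a 12×8 matrix over Z this has rank 7, with invariant factors (1,1,1,1,1,1,1).

Reading off H_k = ker ∂_k / im ∂_{k+1}:

  H_0: rank C_0 − rank ∂_1 = 6 − 5 = 1, and the invariant factors of ∂_1 are all 1, so H_0 ≅ Z.
  H_1: rank ker ∂_1 − rank ∂_2 = (12 − 5) − 7 = 0, and the invariant factors of ∂_2 are all 1, so H_1 ≅ 0.
  H_2: rank ker ∂_2 − rank ∂_3 = (8 − 7) − 0 = 1, and there is no ∂_3, so H_2 ≅ Z.

As a check, the Euler characteristic is 6 − 12 + 8 = 2, which agrees with 1 − 0 + 1 = 2.
(K is a triangulation of the 2-sphere S^2.)

Hence the Betti numbers are b_0 = 1, b_1 = 0, b_2 = 1.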